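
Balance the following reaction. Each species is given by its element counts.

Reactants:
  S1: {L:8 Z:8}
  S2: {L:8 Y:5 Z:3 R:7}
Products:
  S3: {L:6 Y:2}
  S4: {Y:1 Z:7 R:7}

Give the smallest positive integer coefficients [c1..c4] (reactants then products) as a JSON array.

L: 1·8+2·8 = 24 | 4·6+2·0 = 24
Y: 1·0+2·5 = 10 | 4·2+2·1 = 10
Z: 1·8+2·3 = 14 | 4·0+2·7 = 14
R: 1·0+2·7 = 14 | 4·0+2·7 = 14
gcd(1,2,4,2) = 1

Coefficients: [1, 2, 4, 2]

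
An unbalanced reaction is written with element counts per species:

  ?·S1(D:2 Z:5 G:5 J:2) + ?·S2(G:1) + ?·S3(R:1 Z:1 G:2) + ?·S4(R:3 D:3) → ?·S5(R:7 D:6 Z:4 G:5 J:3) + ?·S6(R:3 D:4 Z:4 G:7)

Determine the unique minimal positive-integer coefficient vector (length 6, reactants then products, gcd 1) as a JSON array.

Coefficients: [3, 6, 5, 6, 2, 3]

R: 3·0+6·0+5·1+6·3 = 23 | 2·7+3·3 = 23
D: 3·2+6·0+5·0+6·3 = 24 | 2·6+3·4 = 24
Z: 3·5+6·0+5·1+6·0 = 20 | 2·4+3·4 = 20
G: 3·5+6·1+5·2+6·0 = 31 | 2·5+3·7 = 31
J: 3·2+6·0+5·0+6·0 = 6 | 2·3+3·0 = 6
gcd(3,6,5,6,2,3) = 1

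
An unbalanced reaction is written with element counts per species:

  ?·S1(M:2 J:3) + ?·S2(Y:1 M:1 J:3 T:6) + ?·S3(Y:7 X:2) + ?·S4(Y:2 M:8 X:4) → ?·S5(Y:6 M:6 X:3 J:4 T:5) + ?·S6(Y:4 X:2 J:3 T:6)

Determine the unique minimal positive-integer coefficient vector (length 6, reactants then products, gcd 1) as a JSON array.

Y: 3·0+6·1+4·7+3·2 = 40 | 6·6+1·4 = 40
M: 3·2+6·1+4·0+3·8 = 36 | 6·6+1·0 = 36
X: 3·0+6·0+4·2+3·4 = 20 | 6·3+1·2 = 20
J: 3·3+6·3+4·0+3·0 = 27 | 6·4+1·3 = 27
T: 3·0+6·6+4·0+3·0 = 36 | 6·5+1·6 = 36
gcd(3,6,4,3,6,1) = 1

Coefficients: [3, 6, 4, 3, 6, 1]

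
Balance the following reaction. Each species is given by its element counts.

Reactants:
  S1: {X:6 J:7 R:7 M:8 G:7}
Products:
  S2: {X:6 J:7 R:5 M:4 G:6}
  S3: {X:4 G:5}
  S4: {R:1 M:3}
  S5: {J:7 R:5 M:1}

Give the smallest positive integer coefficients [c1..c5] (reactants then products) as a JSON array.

Coefficients: [3, 1, 3, 6, 2]

X: 3·6 = 18 | 1·6+3·4+6·0+2·0 = 18
J: 3·7 = 21 | 1·7+3·0+6·0+2·7 = 21
R: 3·7 = 21 | 1·5+3·0+6·1+2·5 = 21
M: 3·8 = 24 | 1·4+3·0+6·3+2·1 = 24
G: 3·7 = 21 | 1·6+3·5+6·0+2·0 = 21
gcd(3,1,3,6,2) = 1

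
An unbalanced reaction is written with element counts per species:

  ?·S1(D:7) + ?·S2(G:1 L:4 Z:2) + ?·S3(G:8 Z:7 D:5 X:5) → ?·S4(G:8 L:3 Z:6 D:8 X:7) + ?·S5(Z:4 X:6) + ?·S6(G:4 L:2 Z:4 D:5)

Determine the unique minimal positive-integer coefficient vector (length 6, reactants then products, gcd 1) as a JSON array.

Coefficients: [3, 4, 4, 2, 1, 5]

G: 3·0+4·1+4·8 = 36 | 2·8+1·0+5·4 = 36
L: 3·0+4·4+4·0 = 16 | 2·3+1·0+5·2 = 16
Z: 3·0+4·2+4·7 = 36 | 2·6+1·4+5·4 = 36
D: 3·7+4·0+4·5 = 41 | 2·8+1·0+5·5 = 41
X: 3·0+4·0+4·5 = 20 | 2·7+1·6+5·0 = 20
gcd(3,4,4,2,1,5) = 1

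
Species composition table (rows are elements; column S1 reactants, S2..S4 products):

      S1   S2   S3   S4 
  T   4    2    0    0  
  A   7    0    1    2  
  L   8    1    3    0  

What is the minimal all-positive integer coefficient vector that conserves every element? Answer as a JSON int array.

Coefficients: [2, 4, 4, 5]

T: 2·4 = 8 | 4·2+4·0+5·0 = 8
A: 2·7 = 14 | 4·0+4·1+5·2 = 14
L: 2·8 = 16 | 4·1+4·3+5·0 = 16
gcd(2,4,4,5) = 1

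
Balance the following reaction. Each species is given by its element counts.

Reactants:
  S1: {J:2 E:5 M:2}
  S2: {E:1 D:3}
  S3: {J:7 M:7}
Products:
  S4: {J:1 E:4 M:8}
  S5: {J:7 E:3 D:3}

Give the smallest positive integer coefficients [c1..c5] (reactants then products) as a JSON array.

J: 6·2+5·0+4·7 = 40 | 5·1+5·7 = 40
E: 6·5+5·1+4·0 = 35 | 5·4+5·3 = 35
M: 6·2+5·0+4·7 = 40 | 5·8+5·0 = 40
D: 6·0+5·3+4·0 = 15 | 5·0+5·3 = 15
gcd(6,5,4,5,5) = 1

Coefficients: [6, 5, 4, 5, 5]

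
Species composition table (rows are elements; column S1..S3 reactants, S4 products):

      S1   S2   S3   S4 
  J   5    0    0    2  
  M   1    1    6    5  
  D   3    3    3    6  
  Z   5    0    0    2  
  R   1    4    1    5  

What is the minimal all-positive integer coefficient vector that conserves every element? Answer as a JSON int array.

Coefficients: [2, 5, 3, 5]

J: 2·5+5·0+3·0 = 10 | 5·2 = 10
M: 2·1+5·1+3·6 = 25 | 5·5 = 25
D: 2·3+5·3+3·3 = 30 | 5·6 = 30
Z: 2·5+5·0+3·0 = 10 | 5·2 = 10
R: 2·1+5·4+3·1 = 25 | 5·5 = 25
gcd(2,5,3,5) = 1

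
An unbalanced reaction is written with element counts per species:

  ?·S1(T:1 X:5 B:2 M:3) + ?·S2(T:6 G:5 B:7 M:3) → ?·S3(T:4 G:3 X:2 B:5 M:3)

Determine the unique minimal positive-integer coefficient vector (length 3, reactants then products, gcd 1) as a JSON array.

T: 2·1+3·6 = 20 | 5·4 = 20
G: 2·0+3·5 = 15 | 5·3 = 15
X: 2·5+3·0 = 10 | 5·2 = 10
B: 2·2+3·7 = 25 | 5·5 = 25
M: 2·3+3·3 = 15 | 5·3 = 15
gcd(2,3,5) = 1

Coefficients: [2, 3, 5]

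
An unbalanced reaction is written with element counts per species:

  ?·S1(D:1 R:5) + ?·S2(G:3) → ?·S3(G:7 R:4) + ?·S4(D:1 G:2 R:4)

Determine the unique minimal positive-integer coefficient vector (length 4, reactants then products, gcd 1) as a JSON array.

Coefficients: [4, 5, 1, 4]

D: 4·1+5·0 = 4 | 1·0+4·1 = 4
G: 4·0+5·3 = 15 | 1·7+4·2 = 15
R: 4·5+5·0 = 20 | 1·4+4·4 = 20
gcd(4,5,1,4) = 1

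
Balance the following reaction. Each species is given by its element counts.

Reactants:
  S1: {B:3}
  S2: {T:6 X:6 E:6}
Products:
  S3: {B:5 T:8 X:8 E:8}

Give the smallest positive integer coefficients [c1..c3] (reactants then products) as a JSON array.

Coefficients: [5, 4, 3]

B: 5·3+4·0 = 15 | 3·5 = 15
T: 5·0+4·6 = 24 | 3·8 = 24
X: 5·0+4·6 = 24 | 3·8 = 24
E: 5·0+4·6 = 24 | 3·8 = 24
gcd(5,4,3) = 1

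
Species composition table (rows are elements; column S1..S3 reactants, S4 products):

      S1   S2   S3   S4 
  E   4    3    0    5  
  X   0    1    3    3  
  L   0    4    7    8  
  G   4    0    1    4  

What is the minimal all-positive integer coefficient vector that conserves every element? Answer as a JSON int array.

Coefficients: [4, 3, 4, 5]

E: 4·4+3·3+4·0 = 25 | 5·5 = 25
X: 4·0+3·1+4·3 = 15 | 5·3 = 15
L: 4·0+3·4+4·7 = 40 | 5·8 = 40
G: 4·4+3·0+4·1 = 20 | 5·4 = 20
gcd(4,3,4,5) = 1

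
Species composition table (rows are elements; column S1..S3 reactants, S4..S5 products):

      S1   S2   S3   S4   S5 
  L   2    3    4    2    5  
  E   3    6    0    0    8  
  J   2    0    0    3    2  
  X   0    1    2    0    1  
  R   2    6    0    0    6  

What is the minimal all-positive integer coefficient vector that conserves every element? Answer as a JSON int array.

L: 6·2+1·3+1·4 = 19 | 2·2+3·5 = 19
E: 6·3+1·6+1·0 = 24 | 2·0+3·8 = 24
J: 6·2+1·0+1·0 = 12 | 2·3+3·2 = 12
X: 6·0+1·1+1·2 = 3 | 2·0+3·1 = 3
R: 6·2+1·6+1·0 = 18 | 2·0+3·6 = 18
gcd(6,1,1,2,3) = 1

Coefficients: [6, 1, 1, 2, 3]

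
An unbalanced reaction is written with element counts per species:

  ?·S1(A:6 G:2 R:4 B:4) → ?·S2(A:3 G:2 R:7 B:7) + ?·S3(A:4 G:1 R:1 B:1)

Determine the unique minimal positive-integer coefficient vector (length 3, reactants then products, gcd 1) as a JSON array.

Coefficients: [5, 2, 6]

A: 5·6 = 30 | 2·3+6·4 = 30
G: 5·2 = 10 | 2·2+6·1 = 10
R: 5·4 = 20 | 2·7+6·1 = 20
B: 5·4 = 20 | 2·7+6·1 = 20
gcd(5,2,6) = 1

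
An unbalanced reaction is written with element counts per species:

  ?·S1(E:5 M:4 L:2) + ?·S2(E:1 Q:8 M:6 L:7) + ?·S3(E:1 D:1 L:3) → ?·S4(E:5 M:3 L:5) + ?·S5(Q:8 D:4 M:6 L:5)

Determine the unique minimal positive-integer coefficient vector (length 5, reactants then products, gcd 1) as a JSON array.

Coefficients: [3, 1, 4, 4, 1]

E: 3·5+1·1+4·1 = 20 | 4·5+1·0 = 20
Q: 3·0+1·8+4·0 = 8 | 4·0+1·8 = 8
D: 3·0+1·0+4·1 = 4 | 4·0+1·4 = 4
M: 3·4+1·6+4·0 = 18 | 4·3+1·6 = 18
L: 3·2+1·7+4·3 = 25 | 4·5+1·5 = 25
gcd(3,1,4,4,1) = 1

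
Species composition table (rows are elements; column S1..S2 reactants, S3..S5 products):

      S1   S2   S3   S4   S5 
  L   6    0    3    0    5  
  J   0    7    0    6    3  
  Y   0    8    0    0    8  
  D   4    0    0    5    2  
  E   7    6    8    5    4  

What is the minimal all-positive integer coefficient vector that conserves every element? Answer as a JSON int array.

L: 4·6+3·0 = 24 | 3·3+2·0+3·5 = 24
J: 4·0+3·7 = 21 | 3·0+2·6+3·3 = 21
Y: 4·0+3·8 = 24 | 3·0+2·0+3·8 = 24
D: 4·4+3·0 = 16 | 3·0+2·5+3·2 = 16
E: 4·7+3·6 = 46 | 3·8+2·5+3·4 = 46
gcd(4,3,3,2,3) = 1

Coefficients: [4, 3, 3, 2, 3]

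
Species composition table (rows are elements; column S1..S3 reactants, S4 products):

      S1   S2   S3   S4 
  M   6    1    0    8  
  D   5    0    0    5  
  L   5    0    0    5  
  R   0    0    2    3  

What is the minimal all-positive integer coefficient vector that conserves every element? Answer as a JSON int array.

M: 2·6+4·1+3·0 = 16 | 2·8 = 16
D: 2·5+4·0+3·0 = 10 | 2·5 = 10
L: 2·5+4·0+3·0 = 10 | 2·5 = 10
R: 2·0+4·0+3·2 = 6 | 2·3 = 6
gcd(2,4,3,2) = 1

Coefficients: [2, 4, 3, 2]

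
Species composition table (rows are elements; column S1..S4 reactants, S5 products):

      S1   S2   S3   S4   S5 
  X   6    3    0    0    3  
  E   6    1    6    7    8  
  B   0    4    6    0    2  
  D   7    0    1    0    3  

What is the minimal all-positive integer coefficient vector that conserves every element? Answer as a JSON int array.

X: 2·6+1·3+1·0+3·0 = 15 | 5·3 = 15
E: 2·6+1·1+1·6+3·7 = 40 | 5·8 = 40
B: 2·0+1·4+1·6+3·0 = 10 | 5·2 = 10
D: 2·7+1·0+1·1+3·0 = 15 | 5·3 = 15
gcd(2,1,1,3,5) = 1

Coefficients: [2, 1, 1, 3, 5]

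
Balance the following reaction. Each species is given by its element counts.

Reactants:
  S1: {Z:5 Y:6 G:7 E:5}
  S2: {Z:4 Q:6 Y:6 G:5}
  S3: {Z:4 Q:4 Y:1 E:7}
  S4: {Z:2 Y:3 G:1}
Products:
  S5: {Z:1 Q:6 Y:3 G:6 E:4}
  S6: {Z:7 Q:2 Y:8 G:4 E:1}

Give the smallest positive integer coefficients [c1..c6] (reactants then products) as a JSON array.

Coefficients: [2, 4, 1, 4, 3, 5]

Z: 2·5+4·4+1·4+4·2 = 38 | 3·1+5·7 = 38
Q: 2·0+4·6+1·4+4·0 = 28 | 3·6+5·2 = 28
Y: 2·6+4·6+1·1+4·3 = 49 | 3·3+5·8 = 49
G: 2·7+4·5+1·0+4·1 = 38 | 3·6+5·4 = 38
E: 2·5+4·0+1·7+4·0 = 17 | 3·4+5·1 = 17
gcd(2,4,1,4,3,5) = 1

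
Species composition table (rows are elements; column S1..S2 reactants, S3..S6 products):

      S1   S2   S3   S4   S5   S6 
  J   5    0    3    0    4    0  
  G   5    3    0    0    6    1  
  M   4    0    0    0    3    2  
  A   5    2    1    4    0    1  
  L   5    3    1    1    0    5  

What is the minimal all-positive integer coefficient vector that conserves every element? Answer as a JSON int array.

Coefficients: [5, 1, 3, 5, 4, 4]

J: 5·5+1·0 = 25 | 3·3+5·0+4·4+4·0 = 25
G: 5·5+1·3 = 28 | 3·0+5·0+4·6+4·1 = 28
M: 5·4+1·0 = 20 | 3·0+5·0+4·3+4·2 = 20
A: 5·5+1·2 = 27 | 3·1+5·4+4·0+4·1 = 27
L: 5·5+1·3 = 28 | 3·1+5·1+4·0+4·5 = 28
gcd(5,1,3,5,4,4) = 1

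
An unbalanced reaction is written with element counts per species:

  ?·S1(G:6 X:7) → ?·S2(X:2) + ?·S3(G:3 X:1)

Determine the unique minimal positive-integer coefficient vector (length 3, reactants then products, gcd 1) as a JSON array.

Coefficients: [2, 5, 4]

G: 2·6 = 12 | 5·0+4·3 = 12
X: 2·7 = 14 | 5·2+4·1 = 14
gcd(2,5,4) = 1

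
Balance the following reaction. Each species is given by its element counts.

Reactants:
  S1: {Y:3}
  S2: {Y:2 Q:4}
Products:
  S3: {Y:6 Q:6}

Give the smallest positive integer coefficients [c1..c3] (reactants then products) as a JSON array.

Y: 2·3+3·2 = 12 | 2·6 = 12
Q: 2·0+3·4 = 12 | 2·6 = 12
gcd(2,3,2) = 1

Coefficients: [2, 3, 2]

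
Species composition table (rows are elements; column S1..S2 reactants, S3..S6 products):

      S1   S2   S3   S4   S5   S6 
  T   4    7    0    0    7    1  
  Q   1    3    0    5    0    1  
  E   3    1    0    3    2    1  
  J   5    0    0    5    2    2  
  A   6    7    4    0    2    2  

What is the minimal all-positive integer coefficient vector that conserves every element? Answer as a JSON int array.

Coefficients: [5, 2, 6, 1, 4, 6]

T: 5·4+2·7 = 34 | 6·0+1·0+4·7+6·1 = 34
Q: 5·1+2·3 = 11 | 6·0+1·5+4·0+6·1 = 11
E: 5·3+2·1 = 17 | 6·0+1·3+4·2+6·1 = 17
J: 5·5+2·0 = 25 | 6·0+1·5+4·2+6·2 = 25
A: 5·6+2·7 = 44 | 6·4+1·0+4·2+6·2 = 44
gcd(5,2,6,1,4,6) = 1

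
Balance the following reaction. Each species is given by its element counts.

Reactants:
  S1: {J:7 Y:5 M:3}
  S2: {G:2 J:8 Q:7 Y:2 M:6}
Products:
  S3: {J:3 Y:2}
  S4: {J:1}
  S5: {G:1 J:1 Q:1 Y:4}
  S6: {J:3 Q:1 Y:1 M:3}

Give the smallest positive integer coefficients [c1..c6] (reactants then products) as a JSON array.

Coefficients: [3, 1, 2, 6, 2, 5]

G: 3·0+1·2 = 2 | 2·0+6·0+2·1+5·0 = 2
J: 3·7+1·8 = 29 | 2·3+6·1+2·1+5·3 = 29
Q: 3·0+1·7 = 7 | 2·0+6·0+2·1+5·1 = 7
Y: 3·5+1·2 = 17 | 2·2+6·0+2·4+5·1 = 17
M: 3·3+1·6 = 15 | 2·0+6·0+2·0+5·3 = 15
gcd(3,1,2,6,2,5) = 1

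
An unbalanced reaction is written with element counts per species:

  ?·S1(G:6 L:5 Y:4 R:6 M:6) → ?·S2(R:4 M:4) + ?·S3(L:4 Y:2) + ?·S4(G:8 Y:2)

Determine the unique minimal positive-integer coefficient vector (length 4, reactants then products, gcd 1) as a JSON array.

G: 4·6 = 24 | 6·0+5·0+3·8 = 24
L: 4·5 = 20 | 6·0+5·4+3·0 = 20
Y: 4·4 = 16 | 6·0+5·2+3·2 = 16
R: 4·6 = 24 | 6·4+5·0+3·0 = 24
M: 4·6 = 24 | 6·4+5·0+3·0 = 24
gcd(4,6,5,3) = 1

Coefficients: [4, 6, 5, 3]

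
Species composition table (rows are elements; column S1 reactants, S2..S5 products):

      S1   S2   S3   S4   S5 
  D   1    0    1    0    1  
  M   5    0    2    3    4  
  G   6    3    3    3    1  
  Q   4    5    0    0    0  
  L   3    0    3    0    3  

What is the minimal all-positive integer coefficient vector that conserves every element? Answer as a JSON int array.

D: 5·1 = 5 | 4·0+2·1+3·0+3·1 = 5
M: 5·5 = 25 | 4·0+2·2+3·3+3·4 = 25
G: 5·6 = 30 | 4·3+2·3+3·3+3·1 = 30
Q: 5·4 = 20 | 4·5+2·0+3·0+3·0 = 20
L: 5·3 = 15 | 4·0+2·3+3·0+3·3 = 15
gcd(5,4,2,3,3) = 1

Coefficients: [5, 4, 2, 3, 3]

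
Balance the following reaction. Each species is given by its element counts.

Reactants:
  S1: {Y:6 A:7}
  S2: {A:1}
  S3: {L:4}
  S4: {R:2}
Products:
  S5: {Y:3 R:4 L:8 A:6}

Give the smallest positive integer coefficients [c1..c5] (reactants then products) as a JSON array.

Y: 1·6+5·0+4·0+4·0 = 6 | 2·3 = 6
R: 1·0+5·0+4·0+4·2 = 8 | 2·4 = 8
L: 1·0+5·0+4·4+4·0 = 16 | 2·8 = 16
A: 1·7+5·1+4·0+4·0 = 12 | 2·6 = 12
gcd(1,5,4,4,2) = 1

Coefficients: [1, 5, 4, 4, 2]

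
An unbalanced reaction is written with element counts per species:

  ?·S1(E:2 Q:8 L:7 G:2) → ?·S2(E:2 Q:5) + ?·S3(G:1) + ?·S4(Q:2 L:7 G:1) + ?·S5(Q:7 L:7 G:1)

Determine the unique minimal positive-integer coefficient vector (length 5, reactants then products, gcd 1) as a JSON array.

Coefficients: [5, 5, 5, 4, 1]

E: 5·2 = 10 | 5·2+5·0+4·0+1·0 = 10
Q: 5·8 = 40 | 5·5+5·0+4·2+1·7 = 40
L: 5·7 = 35 | 5·0+5·0+4·7+1·7 = 35
G: 5·2 = 10 | 5·0+5·1+4·1+1·1 = 10
gcd(5,5,5,4,1) = 1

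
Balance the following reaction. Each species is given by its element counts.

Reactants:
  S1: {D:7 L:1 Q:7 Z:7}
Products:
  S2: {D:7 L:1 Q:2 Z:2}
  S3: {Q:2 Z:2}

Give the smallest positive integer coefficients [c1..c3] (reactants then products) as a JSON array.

Coefficients: [2, 2, 5]

D: 2·7 = 14 | 2·7+5·0 = 14
L: 2·1 = 2 | 2·1+5·0 = 2
Q: 2·7 = 14 | 2·2+5·2 = 14
Z: 2·7 = 14 | 2·2+5·2 = 14
gcd(2,2,5) = 1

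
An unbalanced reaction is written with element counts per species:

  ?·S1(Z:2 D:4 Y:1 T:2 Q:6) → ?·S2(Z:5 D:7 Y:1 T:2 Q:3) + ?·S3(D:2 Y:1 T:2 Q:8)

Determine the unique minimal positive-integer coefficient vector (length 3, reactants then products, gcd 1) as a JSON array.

Z: 5·2 = 10 | 2·5+3·0 = 10
D: 5·4 = 20 | 2·7+3·2 = 20
Y: 5·1 = 5 | 2·1+3·1 = 5
T: 5·2 = 10 | 2·2+3·2 = 10
Q: 5·6 = 30 | 2·3+3·8 = 30
gcd(5,2,3) = 1

Coefficients: [5, 2, 3]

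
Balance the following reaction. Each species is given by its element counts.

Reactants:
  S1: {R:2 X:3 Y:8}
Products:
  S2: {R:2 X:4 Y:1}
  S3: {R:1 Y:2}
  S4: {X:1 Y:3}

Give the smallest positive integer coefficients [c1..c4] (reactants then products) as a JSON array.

Coefficients: [3, 1, 4, 5]

R: 3·2 = 6 | 1·2+4·1+5·0 = 6
X: 3·3 = 9 | 1·4+4·0+5·1 = 9
Y: 3·8 = 24 | 1·1+4·2+5·3 = 24
gcd(3,1,4,5) = 1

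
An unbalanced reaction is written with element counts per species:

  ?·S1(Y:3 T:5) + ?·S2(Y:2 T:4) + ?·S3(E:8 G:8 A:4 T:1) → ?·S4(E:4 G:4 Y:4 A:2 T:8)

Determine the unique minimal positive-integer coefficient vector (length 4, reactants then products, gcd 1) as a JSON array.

Coefficients: [2, 5, 2, 4]

E: 2·0+5·0+2·8 = 16 | 4·4 = 16
G: 2·0+5·0+2·8 = 16 | 4·4 = 16
Y: 2·3+5·2+2·0 = 16 | 4·4 = 16
A: 2·0+5·0+2·4 = 8 | 4·2 = 8
T: 2·5+5·4+2·1 = 32 | 4·8 = 32
gcd(2,5,2,4) = 1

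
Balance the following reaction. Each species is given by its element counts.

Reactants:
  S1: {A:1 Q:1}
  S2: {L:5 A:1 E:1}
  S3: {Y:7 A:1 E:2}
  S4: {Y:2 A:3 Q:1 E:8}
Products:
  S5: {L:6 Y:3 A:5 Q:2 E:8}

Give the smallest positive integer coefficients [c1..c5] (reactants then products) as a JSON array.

Coefficients: [6, 6, 1, 4, 5]

L: 6·0+6·5+1·0+4·0 = 30 | 5·6 = 30
Y: 6·0+6·0+1·7+4·2 = 15 | 5·3 = 15
A: 6·1+6·1+1·1+4·3 = 25 | 5·5 = 25
Q: 6·1+6·0+1·0+4·1 = 10 | 5·2 = 10
E: 6·0+6·1+1·2+4·8 = 40 | 5·8 = 40
gcd(6,6,1,4,5) = 1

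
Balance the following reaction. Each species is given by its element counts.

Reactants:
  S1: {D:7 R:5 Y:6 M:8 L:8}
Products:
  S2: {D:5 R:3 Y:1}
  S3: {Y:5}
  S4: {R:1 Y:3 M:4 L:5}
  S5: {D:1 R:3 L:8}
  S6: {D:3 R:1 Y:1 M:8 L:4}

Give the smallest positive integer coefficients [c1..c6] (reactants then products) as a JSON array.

D: 5·7 = 35 | 5·5+2·0+4·0+1·1+3·3 = 35
R: 5·5 = 25 | 5·3+2·0+4·1+1·3+3·1 = 25
Y: 5·6 = 30 | 5·1+2·5+4·3+1·0+3·1 = 30
M: 5·8 = 40 | 5·0+2·0+4·4+1·0+3·8 = 40
L: 5·8 = 40 | 5·0+2·0+4·5+1·8+3·4 = 40
gcd(5,5,2,4,1,3) = 1

Coefficients: [5, 5, 2, 4, 1, 3]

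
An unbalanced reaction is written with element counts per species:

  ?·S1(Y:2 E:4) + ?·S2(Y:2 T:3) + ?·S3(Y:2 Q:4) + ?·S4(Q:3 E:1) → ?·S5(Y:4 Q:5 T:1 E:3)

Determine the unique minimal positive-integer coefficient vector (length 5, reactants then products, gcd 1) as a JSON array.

Coefficients: [2, 1, 3, 1, 3]

Y: 2·2+1·2+3·2+1·0 = 12 | 3·4 = 12
Q: 2·0+1·0+3·4+1·3 = 15 | 3·5 = 15
T: 2·0+1·3+3·0+1·0 = 3 | 3·1 = 3
E: 2·4+1·0+3·0+1·1 = 9 | 3·3 = 9
gcd(2,1,3,1,3) = 1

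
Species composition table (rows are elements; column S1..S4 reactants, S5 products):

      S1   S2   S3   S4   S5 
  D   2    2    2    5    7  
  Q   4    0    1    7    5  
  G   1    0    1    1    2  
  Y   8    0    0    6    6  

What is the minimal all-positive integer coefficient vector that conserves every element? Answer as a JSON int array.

D: 3·2+6·2+6·2+1·5 = 35 | 5·7 = 35
Q: 3·4+6·0+6·1+1·7 = 25 | 5·5 = 25
G: 3·1+6·0+6·1+1·1 = 10 | 5·2 = 10
Y: 3·8+6·0+6·0+1·6 = 30 | 5·6 = 30
gcd(3,6,6,1,5) = 1

Coefficients: [3, 6, 6, 1, 5]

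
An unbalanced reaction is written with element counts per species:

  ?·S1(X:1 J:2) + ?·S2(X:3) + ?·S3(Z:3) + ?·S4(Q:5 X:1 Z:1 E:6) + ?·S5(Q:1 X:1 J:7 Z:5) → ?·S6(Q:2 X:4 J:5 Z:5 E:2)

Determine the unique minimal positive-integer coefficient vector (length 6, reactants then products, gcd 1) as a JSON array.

Coefficients: [4, 2, 3, 1, 1, 3]

Q: 4·0+2·0+3·0+1·5+1·1 = 6 | 3·2 = 6
X: 4·1+2·3+3·0+1·1+1·1 = 12 | 3·4 = 12
J: 4·2+2·0+3·0+1·0+1·7 = 15 | 3·5 = 15
Z: 4·0+2·0+3·3+1·1+1·5 = 15 | 3·5 = 15
E: 4·0+2·0+3·0+1·6+1·0 = 6 | 3·2 = 6
gcd(4,2,3,1,1,3) = 1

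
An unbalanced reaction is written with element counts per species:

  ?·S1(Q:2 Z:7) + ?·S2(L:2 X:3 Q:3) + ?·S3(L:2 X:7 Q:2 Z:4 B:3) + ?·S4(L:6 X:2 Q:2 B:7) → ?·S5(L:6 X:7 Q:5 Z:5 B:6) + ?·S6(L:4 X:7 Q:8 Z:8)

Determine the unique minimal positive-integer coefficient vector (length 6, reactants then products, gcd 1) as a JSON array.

L: 3·0+5·2+3·2+3·6 = 34 | 5·6+1·4 = 34
X: 3·0+5·3+3·7+3·2 = 42 | 5·7+1·7 = 42
Q: 3·2+5·3+3·2+3·2 = 33 | 5·5+1·8 = 33
Z: 3·7+5·0+3·4+3·0 = 33 | 5·5+1·8 = 33
B: 3·0+5·0+3·3+3·7 = 30 | 5·6+1·0 = 30
gcd(3,5,3,3,5,1) = 1

Coefficients: [3, 5, 3, 3, 5, 1]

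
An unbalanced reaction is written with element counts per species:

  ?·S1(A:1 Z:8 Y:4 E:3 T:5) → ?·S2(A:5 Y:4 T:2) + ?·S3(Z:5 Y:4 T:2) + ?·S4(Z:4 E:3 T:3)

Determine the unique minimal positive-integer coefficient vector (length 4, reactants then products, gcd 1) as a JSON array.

Coefficients: [5, 1, 4, 5]

A: 5·1 = 5 | 1·5+4·0+5·0 = 5
Z: 5·8 = 40 | 1·0+4·5+5·4 = 40
Y: 5·4 = 20 | 1·4+4·4+5·0 = 20
E: 5·3 = 15 | 1·0+4·0+5·3 = 15
T: 5·5 = 25 | 1·2+4·2+5·3 = 25
gcd(5,1,4,5) = 1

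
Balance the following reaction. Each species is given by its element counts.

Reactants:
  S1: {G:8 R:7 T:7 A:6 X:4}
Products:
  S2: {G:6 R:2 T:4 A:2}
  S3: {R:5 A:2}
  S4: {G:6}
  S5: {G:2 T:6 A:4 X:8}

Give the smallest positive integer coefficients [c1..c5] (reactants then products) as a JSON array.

Coefficients: [6, 6, 6, 1, 3]

G: 6·8 = 48 | 6·6+6·0+1·6+3·2 = 48
R: 6·7 = 42 | 6·2+6·5+1·0+3·0 = 42
T: 6·7 = 42 | 6·4+6·0+1·0+3·6 = 42
A: 6·6 = 36 | 6·2+6·2+1·0+3·4 = 36
X: 6·4 = 24 | 6·0+6·0+1·0+3·8 = 24
gcd(6,6,6,1,3) = 1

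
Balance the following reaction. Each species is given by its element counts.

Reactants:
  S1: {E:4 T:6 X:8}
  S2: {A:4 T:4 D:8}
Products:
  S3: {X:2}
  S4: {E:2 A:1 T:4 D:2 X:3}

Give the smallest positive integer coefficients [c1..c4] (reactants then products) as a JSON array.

E: 2·4+1·0 = 8 | 2·0+4·2 = 8
A: 2·0+1·4 = 4 | 2·0+4·1 = 4
T: 2·6+1·4 = 16 | 2·0+4·4 = 16
D: 2·0+1·8 = 8 | 2·0+4·2 = 8
X: 2·8+1·0 = 16 | 2·2+4·3 = 16
gcd(2,1,2,4) = 1

Coefficients: [2, 1, 2, 4]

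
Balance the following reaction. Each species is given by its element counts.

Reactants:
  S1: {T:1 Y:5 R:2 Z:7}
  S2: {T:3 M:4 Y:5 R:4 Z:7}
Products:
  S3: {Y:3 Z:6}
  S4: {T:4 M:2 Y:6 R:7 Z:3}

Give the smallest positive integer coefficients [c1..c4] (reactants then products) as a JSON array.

T: 5·1+1·3 = 8 | 6·0+2·4 = 8
M: 5·0+1·4 = 4 | 6·0+2·2 = 4
Y: 5·5+1·5 = 30 | 6·3+2·6 = 30
R: 5·2+1·4 = 14 | 6·0+2·7 = 14
Z: 5·7+1·7 = 42 | 6·6+2·3 = 42
gcd(5,1,6,2) = 1

Coefficients: [5, 1, 6, 2]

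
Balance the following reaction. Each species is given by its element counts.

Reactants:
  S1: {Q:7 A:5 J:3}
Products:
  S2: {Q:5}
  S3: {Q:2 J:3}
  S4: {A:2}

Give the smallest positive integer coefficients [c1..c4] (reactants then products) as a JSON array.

Coefficients: [2, 2, 2, 5]

Q: 2·7 = 14 | 2·5+2·2+5·0 = 14
A: 2·5 = 10 | 2·0+2·0+5·2 = 10
J: 2·3 = 6 | 2·0+2·3+5·0 = 6
gcd(2,2,2,5) = 1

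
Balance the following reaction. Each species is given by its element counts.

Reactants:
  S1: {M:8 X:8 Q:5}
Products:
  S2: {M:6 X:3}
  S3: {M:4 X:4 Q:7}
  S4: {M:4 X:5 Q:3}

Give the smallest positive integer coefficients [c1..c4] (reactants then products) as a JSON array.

Coefficients: [5, 2, 1, 6]

M: 5·8 = 40 | 2·6+1·4+6·4 = 40
X: 5·8 = 40 | 2·3+1·4+6·5 = 40
Q: 5·5 = 25 | 2·0+1·7+6·3 = 25
gcd(5,2,1,6) = 1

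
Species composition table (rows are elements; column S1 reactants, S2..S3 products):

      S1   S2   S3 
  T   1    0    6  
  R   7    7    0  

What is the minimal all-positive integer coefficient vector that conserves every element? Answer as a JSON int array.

Coefficients: [6, 6, 1]

T: 6·1 = 6 | 6·0+1·6 = 6
R: 6·7 = 42 | 6·7+1·0 = 42
gcd(6,6,1) = 1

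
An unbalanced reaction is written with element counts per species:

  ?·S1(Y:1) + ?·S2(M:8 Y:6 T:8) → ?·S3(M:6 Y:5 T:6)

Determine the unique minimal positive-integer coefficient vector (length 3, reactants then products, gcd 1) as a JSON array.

M: 2·0+3·8 = 24 | 4·6 = 24
Y: 2·1+3·6 = 20 | 4·5 = 20
T: 2·0+3·8 = 24 | 4·6 = 24
gcd(2,3,4) = 1

Coefficients: [2, 3, 4]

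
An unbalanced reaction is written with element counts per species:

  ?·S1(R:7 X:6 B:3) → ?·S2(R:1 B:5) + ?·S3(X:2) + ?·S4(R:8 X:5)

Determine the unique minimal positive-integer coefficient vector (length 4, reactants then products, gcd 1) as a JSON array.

Coefficients: [5, 3, 5, 4]

R: 5·7 = 35 | 3·1+5·0+4·8 = 35
X: 5·6 = 30 | 3·0+5·2+4·5 = 30
B: 5·3 = 15 | 3·5+5·0+4·0 = 15
gcd(5,3,5,4) = 1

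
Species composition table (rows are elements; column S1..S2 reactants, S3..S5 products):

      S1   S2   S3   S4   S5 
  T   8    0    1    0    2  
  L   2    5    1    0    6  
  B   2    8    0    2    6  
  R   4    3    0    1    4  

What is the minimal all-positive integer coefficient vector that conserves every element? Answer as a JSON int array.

T: 1·8+2·0 = 8 | 6·1+6·0+1·2 = 8
L: 1·2+2·5 = 12 | 6·1+6·0+1·6 = 12
B: 1·2+2·8 = 18 | 6·0+6·2+1·6 = 18
R: 1·4+2·3 = 10 | 6·0+6·1+1·4 = 10
gcd(1,2,6,6,1) = 1

Coefficients: [1, 2, 6, 6, 1]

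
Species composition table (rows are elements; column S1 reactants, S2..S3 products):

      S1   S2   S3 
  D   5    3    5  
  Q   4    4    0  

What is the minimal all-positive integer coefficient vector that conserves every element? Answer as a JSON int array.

Coefficients: [5, 5, 2]

D: 5·5 = 25 | 5·3+2·5 = 25
Q: 5·4 = 20 | 5·4+2·0 = 20
gcd(5,5,2) = 1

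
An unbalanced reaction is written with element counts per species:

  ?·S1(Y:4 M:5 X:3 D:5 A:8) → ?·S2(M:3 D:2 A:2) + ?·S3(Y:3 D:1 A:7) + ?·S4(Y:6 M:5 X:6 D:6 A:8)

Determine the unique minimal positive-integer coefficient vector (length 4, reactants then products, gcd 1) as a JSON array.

Y: 6·4 = 24 | 5·0+2·3+3·6 = 24
M: 6·5 = 30 | 5·3+2·0+3·5 = 30
X: 6·3 = 18 | 5·0+2·0+3·6 = 18
D: 6·5 = 30 | 5·2+2·1+3·6 = 30
A: 6·8 = 48 | 5·2+2·7+3·8 = 48
gcd(6,5,2,3) = 1

Coefficients: [6, 5, 2, 3]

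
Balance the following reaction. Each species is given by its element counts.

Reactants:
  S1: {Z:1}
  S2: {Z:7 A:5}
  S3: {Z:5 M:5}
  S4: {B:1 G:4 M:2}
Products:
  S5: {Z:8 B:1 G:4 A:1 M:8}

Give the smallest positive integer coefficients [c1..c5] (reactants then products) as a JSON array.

Z: 3·1+1·7+6·5+5·0 = 40 | 5·8 = 40
B: 3·0+1·0+6·0+5·1 = 5 | 5·1 = 5
G: 3·0+1·0+6·0+5·4 = 20 | 5·4 = 20
A: 3·0+1·5+6·0+5·0 = 5 | 5·1 = 5
M: 3·0+1·0+6·5+5·2 = 40 | 5·8 = 40
gcd(3,1,6,5,5) = 1

Coefficients: [3, 1, 6, 5, 5]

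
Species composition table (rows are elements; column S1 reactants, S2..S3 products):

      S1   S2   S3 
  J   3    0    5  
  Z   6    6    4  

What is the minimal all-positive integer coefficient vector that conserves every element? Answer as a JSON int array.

J: 5·3 = 15 | 3·0+3·5 = 15
Z: 5·6 = 30 | 3·6+3·4 = 30
gcd(5,3,3) = 1

Coefficients: [5, 3, 3]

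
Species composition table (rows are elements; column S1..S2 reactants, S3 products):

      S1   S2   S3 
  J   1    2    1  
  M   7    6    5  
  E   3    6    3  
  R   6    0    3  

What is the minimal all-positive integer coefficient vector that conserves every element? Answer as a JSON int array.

J: 2·1+1·2 = 4 | 4·1 = 4
M: 2·7+1·6 = 20 | 4·5 = 20
E: 2·3+1·6 = 12 | 4·3 = 12
R: 2·6+1·0 = 12 | 4·3 = 12
gcd(2,1,4) = 1

Coefficients: [2, 1, 4]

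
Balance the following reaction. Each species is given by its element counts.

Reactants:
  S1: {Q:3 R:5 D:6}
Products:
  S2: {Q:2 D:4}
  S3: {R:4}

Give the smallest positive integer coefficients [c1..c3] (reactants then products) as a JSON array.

Q: 4·3 = 12 | 6·2+5·0 = 12
R: 4·5 = 20 | 6·0+5·4 = 20
D: 4·6 = 24 | 6·4+5·0 = 24
gcd(4,6,5) = 1

Coefficients: [4, 6, 5]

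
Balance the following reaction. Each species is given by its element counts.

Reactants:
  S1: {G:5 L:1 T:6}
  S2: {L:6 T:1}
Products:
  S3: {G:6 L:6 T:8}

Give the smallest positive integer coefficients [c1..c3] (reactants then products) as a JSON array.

G: 6·5+4·0 = 30 | 5·6 = 30
L: 6·1+4·6 = 30 | 5·6 = 30
T: 6·6+4·1 = 40 | 5·8 = 40
gcd(6,4,5) = 1

Coefficients: [6, 4, 5]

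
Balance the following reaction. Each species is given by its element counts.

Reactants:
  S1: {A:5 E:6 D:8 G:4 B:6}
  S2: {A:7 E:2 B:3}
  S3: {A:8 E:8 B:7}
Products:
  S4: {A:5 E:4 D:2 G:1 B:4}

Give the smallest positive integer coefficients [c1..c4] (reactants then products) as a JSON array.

A: 1·5+1·7+1·8 = 20 | 4·5 = 20
E: 1·6+1·2+1·8 = 16 | 4·4 = 16
D: 1·8+1·0+1·0 = 8 | 4·2 = 8
G: 1·4+1·0+1·0 = 4 | 4·1 = 4
B: 1·6+1·3+1·7 = 16 | 4·4 = 16
gcd(1,1,1,4) = 1

Coefficients: [1, 1, 1, 4]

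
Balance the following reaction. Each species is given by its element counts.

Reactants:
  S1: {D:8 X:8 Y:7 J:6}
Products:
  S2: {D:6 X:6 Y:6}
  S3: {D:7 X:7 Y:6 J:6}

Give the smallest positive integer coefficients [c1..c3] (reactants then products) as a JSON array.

Coefficients: [6, 1, 6]

D: 6·8 = 48 | 1·6+6·7 = 48
X: 6·8 = 48 | 1·6+6·7 = 48
Y: 6·7 = 42 | 1·6+6·6 = 42
J: 6·6 = 36 | 1·0+6·6 = 36
gcd(6,1,6) = 1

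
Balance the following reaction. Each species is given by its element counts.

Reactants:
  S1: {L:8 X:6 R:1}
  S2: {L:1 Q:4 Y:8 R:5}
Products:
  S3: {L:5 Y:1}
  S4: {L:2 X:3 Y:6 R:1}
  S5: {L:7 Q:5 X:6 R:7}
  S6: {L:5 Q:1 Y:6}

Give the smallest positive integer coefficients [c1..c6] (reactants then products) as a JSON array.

Coefficients: [5, 4, 2, 4, 3, 1]

L: 5·8+4·1 = 44 | 2·5+4·2+3·7+1·5 = 44
Q: 5·0+4·4 = 16 | 2·0+4·0+3·5+1·1 = 16
X: 5·6+4·0 = 30 | 2·0+4·3+3·6+1·0 = 30
Y: 5·0+4·8 = 32 | 2·1+4·6+3·0+1·6 = 32
R: 5·1+4·5 = 25 | 2·0+4·1+3·7+1·0 = 25
gcd(5,4,2,4,3,1) = 1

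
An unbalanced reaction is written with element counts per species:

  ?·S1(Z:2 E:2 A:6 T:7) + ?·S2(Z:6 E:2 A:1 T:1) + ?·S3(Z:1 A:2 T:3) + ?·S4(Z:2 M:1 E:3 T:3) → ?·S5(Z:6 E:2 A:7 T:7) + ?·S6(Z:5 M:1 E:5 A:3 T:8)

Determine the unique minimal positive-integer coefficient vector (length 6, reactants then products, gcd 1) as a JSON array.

Z: 6·2+5·6+6·1+6·2 = 60 | 5·6+6·5 = 60
M: 6·0+5·0+6·0+6·1 = 6 | 5·0+6·1 = 6
E: 6·2+5·2+6·0+6·3 = 40 | 5·2+6·5 = 40
A: 6·6+5·1+6·2+6·0 = 53 | 5·7+6·3 = 53
T: 6·7+5·1+6·3+6·3 = 83 | 5·7+6·8 = 83
gcd(6,5,6,6,5,6) = 1

Coefficients: [6, 5, 6, 6, 5, 6]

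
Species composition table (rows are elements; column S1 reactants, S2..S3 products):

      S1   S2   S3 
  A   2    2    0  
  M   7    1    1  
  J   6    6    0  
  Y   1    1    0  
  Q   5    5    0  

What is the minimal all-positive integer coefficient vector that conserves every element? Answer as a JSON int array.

A: 1·2 = 2 | 1·2+6·0 = 2
M: 1·7 = 7 | 1·1+6·1 = 7
J: 1·6 = 6 | 1·6+6·0 = 6
Y: 1·1 = 1 | 1·1+6·0 = 1
Q: 1·5 = 5 | 1·5+6·0 = 5
gcd(1,1,6) = 1

Coefficients: [1, 1, 6]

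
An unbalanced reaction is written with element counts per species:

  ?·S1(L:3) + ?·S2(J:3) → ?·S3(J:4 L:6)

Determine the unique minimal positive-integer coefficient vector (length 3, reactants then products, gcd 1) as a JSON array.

Coefficients: [6, 4, 3]

J: 6·0+4·3 = 12 | 3·4 = 12
L: 6·3+4·0 = 18 | 3·6 = 18
gcd(6,4,3) = 1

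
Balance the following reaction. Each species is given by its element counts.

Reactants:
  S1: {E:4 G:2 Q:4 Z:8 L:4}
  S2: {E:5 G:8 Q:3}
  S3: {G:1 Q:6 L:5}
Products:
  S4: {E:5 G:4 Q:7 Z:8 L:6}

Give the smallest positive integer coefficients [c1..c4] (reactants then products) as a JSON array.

Coefficients: [5, 1, 2, 5]

E: 5·4+1·5+2·0 = 25 | 5·5 = 25
G: 5·2+1·8+2·1 = 20 | 5·4 = 20
Q: 5·4+1·3+2·6 = 35 | 5·7 = 35
Z: 5·8+1·0+2·0 = 40 | 5·8 = 40
L: 5·4+1·0+2·5 = 30 | 5·6 = 30
gcd(5,1,2,5) = 1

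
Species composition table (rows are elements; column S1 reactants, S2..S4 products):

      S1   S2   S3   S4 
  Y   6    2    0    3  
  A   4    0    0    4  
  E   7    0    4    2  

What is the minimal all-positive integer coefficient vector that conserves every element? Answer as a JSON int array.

Coefficients: [4, 6, 5, 4]

Y: 4·6 = 24 | 6·2+5·0+4·3 = 24
A: 4·4 = 16 | 6·0+5·0+4·4 = 16
E: 4·7 = 28 | 6·0+5·4+4·2 = 28
gcd(4,6,5,4) = 1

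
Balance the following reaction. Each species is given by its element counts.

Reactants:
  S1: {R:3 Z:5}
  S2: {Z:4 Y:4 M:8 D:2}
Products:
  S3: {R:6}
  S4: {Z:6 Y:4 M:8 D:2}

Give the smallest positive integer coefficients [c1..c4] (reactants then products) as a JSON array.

Coefficients: [2, 5, 1, 5]

R: 2·3+5·0 = 6 | 1·6+5·0 = 6
Z: 2·5+5·4 = 30 | 1·0+5·6 = 30
Y: 2·0+5·4 = 20 | 1·0+5·4 = 20
M: 2·0+5·8 = 40 | 1·0+5·8 = 40
D: 2·0+5·2 = 10 | 1·0+5·2 = 10
gcd(2,5,1,5) = 1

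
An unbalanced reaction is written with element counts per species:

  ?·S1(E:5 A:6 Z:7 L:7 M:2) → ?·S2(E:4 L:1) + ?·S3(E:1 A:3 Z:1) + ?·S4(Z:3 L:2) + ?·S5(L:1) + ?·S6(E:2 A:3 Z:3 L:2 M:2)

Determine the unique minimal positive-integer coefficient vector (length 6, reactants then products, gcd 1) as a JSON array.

E: 2·5 = 10 | 1·4+2·1+2·0+5·0+2·2 = 10
A: 2·6 = 12 | 1·0+2·3+2·0+5·0+2·3 = 12
Z: 2·7 = 14 | 1·0+2·1+2·3+5·0+2·3 = 14
L: 2·7 = 14 | 1·1+2·0+2·2+5·1+2·2 = 14
M: 2·2 = 4 | 1·0+2·0+2·0+5·0+2·2 = 4
gcd(2,1,2,2,5,2) = 1

Coefficients: [2, 1, 2, 2, 5, 2]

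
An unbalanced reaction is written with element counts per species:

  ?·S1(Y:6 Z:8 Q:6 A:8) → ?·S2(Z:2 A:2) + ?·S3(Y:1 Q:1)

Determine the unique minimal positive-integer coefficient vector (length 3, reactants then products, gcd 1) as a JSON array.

Coefficients: [1, 4, 6]

Y: 1·6 = 6 | 4·0+6·1 = 6
Z: 1·8 = 8 | 4·2+6·0 = 8
Q: 1·6 = 6 | 4·0+6·1 = 6
A: 1·8 = 8 | 4·2+6·0 = 8
gcd(1,4,6) = 1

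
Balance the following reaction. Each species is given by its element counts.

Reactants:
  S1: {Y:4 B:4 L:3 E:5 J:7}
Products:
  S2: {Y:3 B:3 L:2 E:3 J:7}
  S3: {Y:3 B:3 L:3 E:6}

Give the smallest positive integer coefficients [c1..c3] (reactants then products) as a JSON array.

Coefficients: [3, 3, 1]

Y: 3·4 = 12 | 3·3+1·3 = 12
B: 3·4 = 12 | 3·3+1·3 = 12
L: 3·3 = 9 | 3·2+1·3 = 9
E: 3·5 = 15 | 3·3+1·6 = 15
J: 3·7 = 21 | 3·7+1·0 = 21
gcd(3,3,1) = 1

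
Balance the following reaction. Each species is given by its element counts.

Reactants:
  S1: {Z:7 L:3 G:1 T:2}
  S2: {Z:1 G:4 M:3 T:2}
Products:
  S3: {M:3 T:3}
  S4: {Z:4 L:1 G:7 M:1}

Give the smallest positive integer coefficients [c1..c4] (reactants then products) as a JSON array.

Coefficients: [1, 5, 4, 3]

Z: 1·7+5·1 = 12 | 4·0+3·4 = 12
L: 1·3+5·0 = 3 | 4·0+3·1 = 3
G: 1·1+5·4 = 21 | 4·0+3·7 = 21
M: 1·0+5·3 = 15 | 4·3+3·1 = 15
T: 1·2+5·2 = 12 | 4·3+3·0 = 12
gcd(1,5,4,3) = 1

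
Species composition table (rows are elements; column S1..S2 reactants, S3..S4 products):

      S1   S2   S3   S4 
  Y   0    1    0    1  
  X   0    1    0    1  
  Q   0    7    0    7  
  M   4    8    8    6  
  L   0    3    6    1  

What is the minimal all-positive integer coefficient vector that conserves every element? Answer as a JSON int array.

Coefficients: [1, 6, 2, 6]

Y: 1·0+6·1 = 6 | 2·0+6·1 = 6
X: 1·0+6·1 = 6 | 2·0+6·1 = 6
Q: 1·0+6·7 = 42 | 2·0+6·7 = 42
M: 1·4+6·8 = 52 | 2·8+6·6 = 52
L: 1·0+6·3 = 18 | 2·6+6·1 = 18
gcd(1,6,2,6) = 1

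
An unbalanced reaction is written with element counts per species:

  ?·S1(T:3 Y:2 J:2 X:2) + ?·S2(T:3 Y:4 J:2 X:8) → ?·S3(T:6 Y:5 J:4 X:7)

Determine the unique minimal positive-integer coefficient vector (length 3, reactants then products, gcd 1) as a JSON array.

Coefficients: [3, 1, 2]

T: 3·3+1·3 = 12 | 2·6 = 12
Y: 3·2+1·4 = 10 | 2·5 = 10
J: 3·2+1·2 = 8 | 2·4 = 8
X: 3·2+1·8 = 14 | 2·7 = 14
gcd(3,1,2) = 1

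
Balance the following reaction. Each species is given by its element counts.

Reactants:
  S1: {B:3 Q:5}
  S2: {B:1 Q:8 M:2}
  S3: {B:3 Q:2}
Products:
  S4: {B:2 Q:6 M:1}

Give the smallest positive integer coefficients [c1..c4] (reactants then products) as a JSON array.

B: 2·3+3·1+1·3 = 12 | 6·2 = 12
Q: 2·5+3·8+1·2 = 36 | 6·6 = 36
M: 2·0+3·2+1·0 = 6 | 6·1 = 6
gcd(2,3,1,6) = 1

Coefficients: [2, 3, 1, 6]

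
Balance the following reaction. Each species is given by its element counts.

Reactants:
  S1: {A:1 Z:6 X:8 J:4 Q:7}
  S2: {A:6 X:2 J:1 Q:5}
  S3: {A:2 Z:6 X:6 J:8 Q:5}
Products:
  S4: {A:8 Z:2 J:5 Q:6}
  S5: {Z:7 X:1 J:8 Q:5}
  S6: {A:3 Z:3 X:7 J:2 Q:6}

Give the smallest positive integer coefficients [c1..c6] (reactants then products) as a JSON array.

A: 3·1+3·6+1·2 = 23 | 1·8+1·0+5·3 = 23
Z: 3·6+3·0+1·6 = 24 | 1·2+1·7+5·3 = 24
X: 3·8+3·2+1·6 = 36 | 1·0+1·1+5·7 = 36
J: 3·4+3·1+1·8 = 23 | 1·5+1·8+5·2 = 23
Q: 3·7+3·5+1·5 = 41 | 1·6+1·5+5·6 = 41
gcd(3,3,1,1,1,5) = 1

Coefficients: [3, 3, 1, 1, 1, 5]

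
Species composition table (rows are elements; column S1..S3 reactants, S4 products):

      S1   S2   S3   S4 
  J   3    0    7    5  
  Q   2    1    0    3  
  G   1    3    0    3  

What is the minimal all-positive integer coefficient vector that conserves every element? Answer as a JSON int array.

Coefficients: [6, 3, 1, 5]

J: 6·3+3·0+1·7 = 25 | 5·5 = 25
Q: 6·2+3·1+1·0 = 15 | 5·3 = 15
G: 6·1+3·3+1·0 = 15 | 5·3 = 15
gcd(6,3,1,5) = 1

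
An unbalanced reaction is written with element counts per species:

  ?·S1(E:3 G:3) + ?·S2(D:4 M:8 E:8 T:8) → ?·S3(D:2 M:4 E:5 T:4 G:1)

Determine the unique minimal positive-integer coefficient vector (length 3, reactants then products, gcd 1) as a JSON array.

D: 2·0+3·4 = 12 | 6·2 = 12
M: 2·0+3·8 = 24 | 6·4 = 24
E: 2·3+3·8 = 30 | 6·5 = 30
T: 2·0+3·8 = 24 | 6·4 = 24
G: 2·3+3·0 = 6 | 6·1 = 6
gcd(2,3,6) = 1

Coefficients: [2, 3, 6]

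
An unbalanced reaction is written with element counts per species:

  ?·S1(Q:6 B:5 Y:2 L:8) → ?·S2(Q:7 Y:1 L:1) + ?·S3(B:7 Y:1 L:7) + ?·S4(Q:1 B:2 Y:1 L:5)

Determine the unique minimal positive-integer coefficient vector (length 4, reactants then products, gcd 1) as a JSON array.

Q: 4·6 = 24 | 3·7+2·0+3·1 = 24
B: 4·5 = 20 | 3·0+2·7+3·2 = 20
Y: 4·2 = 8 | 3·1+2·1+3·1 = 8
L: 4·8 = 32 | 3·1+2·7+3·5 = 32
gcd(4,3,2,3) = 1

Coefficients: [4, 3, 2, 3]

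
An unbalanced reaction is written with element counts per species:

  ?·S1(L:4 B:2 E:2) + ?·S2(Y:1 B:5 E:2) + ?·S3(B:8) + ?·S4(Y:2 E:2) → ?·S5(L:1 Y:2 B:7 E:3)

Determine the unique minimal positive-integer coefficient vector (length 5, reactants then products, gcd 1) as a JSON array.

Coefficients: [1, 2, 2, 3, 4]

L: 1·4+2·0+2·0+3·0 = 4 | 4·1 = 4
Y: 1·0+2·1+2·0+3·2 = 8 | 4·2 = 8
B: 1·2+2·5+2·8+3·0 = 28 | 4·7 = 28
E: 1·2+2·2+2·0+3·2 = 12 | 4·3 = 12
gcd(1,2,2,3,4) = 1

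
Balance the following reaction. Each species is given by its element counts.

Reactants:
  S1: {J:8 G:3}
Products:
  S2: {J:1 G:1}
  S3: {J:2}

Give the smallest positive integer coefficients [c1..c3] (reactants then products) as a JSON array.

Coefficients: [2, 6, 5]

J: 2·8 = 16 | 6·1+5·2 = 16
G: 2·3 = 6 | 6·1+5·0 = 6
gcd(2,6,5) = 1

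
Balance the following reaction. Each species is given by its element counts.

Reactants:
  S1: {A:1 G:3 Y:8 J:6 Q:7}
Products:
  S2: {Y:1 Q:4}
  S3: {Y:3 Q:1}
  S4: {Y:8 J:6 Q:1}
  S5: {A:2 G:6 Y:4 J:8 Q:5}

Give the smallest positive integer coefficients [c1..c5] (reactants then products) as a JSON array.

Coefficients: [6, 5, 5, 2, 3]

A: 6·1 = 6 | 5·0+5·0+2·0+3·2 = 6
G: 6·3 = 18 | 5·0+5·0+2·0+3·6 = 18
Y: 6·8 = 48 | 5·1+5·3+2·8+3·4 = 48
J: 6·6 = 36 | 5·0+5·0+2·6+3·8 = 36
Q: 6·7 = 42 | 5·4+5·1+2·1+3·5 = 42
gcd(6,5,5,2,3) = 1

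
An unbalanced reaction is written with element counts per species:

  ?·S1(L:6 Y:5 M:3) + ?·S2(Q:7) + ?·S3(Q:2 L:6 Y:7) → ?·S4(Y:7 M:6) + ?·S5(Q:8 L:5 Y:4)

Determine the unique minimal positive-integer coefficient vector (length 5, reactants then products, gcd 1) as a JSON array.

Q: 2·0+6·7+3·2 = 48 | 1·0+6·8 = 48
L: 2·6+6·0+3·6 = 30 | 1·0+6·5 = 30
Y: 2·5+6·0+3·7 = 31 | 1·7+6·4 = 31
M: 2·3+6·0+3·0 = 6 | 1·6+6·0 = 6
gcd(2,6,3,1,6) = 1

Coefficients: [2, 6, 3, 1, 6]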